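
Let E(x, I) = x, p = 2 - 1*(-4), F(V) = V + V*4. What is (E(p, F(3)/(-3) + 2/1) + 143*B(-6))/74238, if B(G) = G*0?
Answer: 1/12373 ≈ 8.0821e-5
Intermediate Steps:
F(V) = 5*V (F(V) = V + 4*V = 5*V)
p = 6 (p = 2 + 4 = 6)
B(G) = 0
(E(p, F(3)/(-3) + 2/1) + 143*B(-6))/74238 = (6 + 143*0)/74238 = (6 + 0)*(1/74238) = 6*(1/74238) = 1/12373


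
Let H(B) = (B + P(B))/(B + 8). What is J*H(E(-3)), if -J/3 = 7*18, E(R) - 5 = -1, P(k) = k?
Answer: -252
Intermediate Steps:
E(R) = 4 (E(R) = 5 - 1 = 4)
H(B) = 2*B/(8 + B) (H(B) = (B + B)/(B + 8) = (2*B)/(8 + B) = 2*B/(8 + B))
J = -378 (J = -21*18 = -3*126 = -378)
J*H(E(-3)) = -756*4/(8 + 4) = -756*4/12 = -378*2/3 = -252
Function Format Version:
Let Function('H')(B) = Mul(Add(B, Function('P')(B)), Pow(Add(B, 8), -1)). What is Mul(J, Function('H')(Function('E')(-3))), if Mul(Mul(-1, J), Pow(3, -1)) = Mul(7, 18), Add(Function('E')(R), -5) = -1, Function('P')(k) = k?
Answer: -252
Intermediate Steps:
Function('E')(R) = 4 (Function('E')(R) = Add(5, -1) = 4)
Function('H')(B) = Mul(2, B, Pow(Add(8, B), -1)) (Function('H')(B) = Mul(Add(B, B), Pow(Add(B, 8), -1)) = Mul(Mul(2, B), Pow(Add(8, B), -1)) = Mul(2, B, Pow(Add(8, B), -1)))
J = -378 (J = Mul(-3, Mul(7, 18)) = Mul(-3, 126) = -378)
Mul(J, Function('H')(Function('E')(-3))) = Mul(-378, Mul(2, 4, Pow(Add(8, 4), -1))) = Mul(-378, Mul(2, 4, Pow(12, -1))) = Mul(-378, Mul(2, 4, Rational(1, 12))) = Mul(-378, Rational(2, 3)) = -252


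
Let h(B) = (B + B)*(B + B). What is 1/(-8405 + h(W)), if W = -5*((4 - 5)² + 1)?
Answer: -1/8005 ≈ -0.00012492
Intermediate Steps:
W = -10 (W = -5*((-1)² + 1) = -5*(1 + 1) = -5*2 = -10)
h(B) = 4*B² (h(B) = (2*B)*(2*B) = 4*B²)
1/(-8405 + h(W)) = 1/(-8405 + 4*(-10)²) = 1/(-8405 + 4*100) = 1/(-8405 + 400) = 1/(-8005) = -1/8005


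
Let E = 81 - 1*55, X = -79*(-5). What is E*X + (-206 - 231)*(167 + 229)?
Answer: -162782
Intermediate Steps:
X = 395
E = 26 (E = 81 - 55 = 26)
E*X + (-206 - 231)*(167 + 229) = 26*395 + (-206 - 231)*(167 + 229) = 10270 - 437*396 = 10270 - 173052 = -162782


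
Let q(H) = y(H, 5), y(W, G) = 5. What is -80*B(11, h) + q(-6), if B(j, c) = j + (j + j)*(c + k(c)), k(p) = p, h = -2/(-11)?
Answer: -1515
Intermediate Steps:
h = 2/11 (h = -2*(-1/11) = 2/11 ≈ 0.18182)
q(H) = 5
B(j, c) = j + 4*c*j (B(j, c) = j + (j + j)*(c + c) = j + (2*j)*(2*c) = j + 4*c*j)
-80*B(11, h) + q(-6) = -880*(1 + 4*(2/11)) + 5 = -880*(1 + 8/11) + 5 = -880*19/11 + 5 = -80*19 + 5 = -1520 + 5 = -1515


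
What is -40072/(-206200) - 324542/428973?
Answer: -6216344293/11056779075 ≈ -0.56222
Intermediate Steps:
-40072/(-206200) - 324542/428973 = -40072*(-1/206200) - 324542*1/428973 = 5009/25775 - 324542/428973 = -6216344293/11056779075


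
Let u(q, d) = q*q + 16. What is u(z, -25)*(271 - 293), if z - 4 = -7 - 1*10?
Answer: -4070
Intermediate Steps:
z = -13 (z = 4 + (-7 - 1*10) = 4 + (-7 - 10) = 4 - 17 = -13)
u(q, d) = 16 + q² (u(q, d) = q² + 16 = 16 + q²)
u(z, -25)*(271 - 293) = (16 + (-13)²)*(271 - 293) = (16 + 169)*(-22) = 185*(-22) = -4070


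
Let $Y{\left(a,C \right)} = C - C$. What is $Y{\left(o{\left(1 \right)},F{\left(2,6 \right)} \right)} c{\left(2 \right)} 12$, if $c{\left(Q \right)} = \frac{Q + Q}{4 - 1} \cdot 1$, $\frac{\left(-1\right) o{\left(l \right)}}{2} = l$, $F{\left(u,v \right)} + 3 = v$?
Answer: $0$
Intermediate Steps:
$F{\left(u,v \right)} = -3 + v$
$o{\left(l \right)} = - 2 l$
$Y{\left(a,C \right)} = 0$
$c{\left(Q \right)} = \frac{2 Q}{3}$ ($c{\left(Q \right)} = \frac{2 Q}{3} \cdot 1 = \frac{2 Q}{3}$)
$Y{\left(o{\left(1 \right)},F{\left(2,6 \right)} \right)} c{\left(2 \right)} 12 = 0 \cdot \frac{2}{3} \cdot 2 \cdot 12 = 0 \cdot \frac{4}{3} \cdot 12 = 0 \cdot 12 = 0$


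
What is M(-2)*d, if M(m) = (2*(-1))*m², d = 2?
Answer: -16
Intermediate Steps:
M(m) = -2*m²
M(-2)*d = -2*(-2)²*2 = -2*4*2 = -8*2 = -16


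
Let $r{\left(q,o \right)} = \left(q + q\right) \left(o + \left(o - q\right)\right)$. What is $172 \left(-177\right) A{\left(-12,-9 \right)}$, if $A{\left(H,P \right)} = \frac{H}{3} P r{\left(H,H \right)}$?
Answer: $-315643392$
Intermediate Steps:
$r{\left(q,o \right)} = 2 q \left(- q + 2 o\right)$
$A{\left(H,P \right)} = \frac{2 P H^{3}}{3}$ ($A{\left(H,P \right)} = \frac{H}{3} P 2 H \left(- H + 2 H\right) = H \frac{1}{3} P 2 H H = \frac{H}{3} P 2 H^{2} = \frac{H P}{3} \cdot 2 H^{2} = \frac{2 P H^{3}}{3}$)
$172 \left(-177\right) A{\left(-12,-9 \right)} = 172 \left(-177\right) \frac{2}{3} \left(-9\right) \left(-12\right)^{3} = - 30444 \cdot \frac{2}{3} \left(-9\right) \left(-1728\right) = \left(-30444\right) 10368 = -315643392$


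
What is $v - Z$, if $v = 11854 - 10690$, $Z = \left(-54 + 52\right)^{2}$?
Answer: $1160$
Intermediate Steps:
$Z = 4$ ($Z = \left(-2\right)^{2} = 4$)
$v = 1164$ ($v = 11854 - 10690 = 1164$)
$v - Z = 1164 - 4 = 1160$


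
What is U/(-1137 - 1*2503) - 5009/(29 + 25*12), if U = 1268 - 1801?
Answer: -198433/13160 ≈ -15.078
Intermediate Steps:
U = -533
U/(-1137 - 1*2503) - 5009/(29 + 25*12) = -533/(-1137 - 1*2503) - 5009/(29 + 25*12) = -533/(-1137 - 2503) - 5009/(29 + 300) = -533/(-3640) - 5009/329 = -533*(-1/3640) - 5009*1/329 = 41/280 - 5009/329 = -198433/13160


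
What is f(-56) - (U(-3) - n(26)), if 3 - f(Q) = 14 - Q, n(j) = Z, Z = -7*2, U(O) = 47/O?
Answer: -196/3 ≈ -65.333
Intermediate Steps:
Z = -14
n(j) = -14
f(Q) = -11 + Q (f(Q) = 3 - (14 - Q) = 3 + (-14 + Q) = -11 + Q)
f(-56) - (U(-3) - n(26)) = (-11 - 56) - (47/(-3) - 1*(-14)) = -67 - (47*(-⅓) + 14) = -67 - (-47/3 + 14) = -67 - 1*(-5/3) = -67 + 5/3 = -196/3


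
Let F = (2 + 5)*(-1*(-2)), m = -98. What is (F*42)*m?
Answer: -57624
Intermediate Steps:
F = 14 (F = 7*2 = 14)
(F*42)*m = (14*42)*(-98) = 588*(-98) = -57624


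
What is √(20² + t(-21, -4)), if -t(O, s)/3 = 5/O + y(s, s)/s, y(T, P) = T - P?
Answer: √19635/7 ≈ 20.018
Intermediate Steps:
t(O, s) = -15/O (t(O, s) = -3*(5/O + (s - s)/s) = -3*(5/O + 0/s) = -3*(5/O + 0) = -15/O)
√(20² + t(-21, -4)) = √(20² - 15/(-21)) = √(400 - 15*(-1/21)) = √(400 + 5/7) = √(2805/7) = √19635/7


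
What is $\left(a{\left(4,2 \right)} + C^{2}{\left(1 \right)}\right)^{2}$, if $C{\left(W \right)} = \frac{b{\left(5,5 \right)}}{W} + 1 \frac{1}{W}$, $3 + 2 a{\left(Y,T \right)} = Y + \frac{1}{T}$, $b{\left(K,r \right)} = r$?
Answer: $\frac{21609}{16} \approx 1350.6$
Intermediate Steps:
$a{\left(Y,T \right)} = - \frac{3}{2} + \frac{Y}{2} + \frac{1}{2 T}$ ($a{\left(Y,T \right)} = - \frac{3}{2} + \frac{Y + \frac{1}{T}}{2} = - \frac{3}{2} + \left(\frac{Y}{2} + \frac{1}{2 T}\right) = - \frac{3}{2} + \frac{Y}{2} + \frac{1}{2 T}$)
$C{\left(W \right)} = \frac{6}{W}$ ($C{\left(W \right)} = \frac{5}{W} + 1 \frac{1}{W} = \frac{5}{W} + \frac{1}{W} = \frac{6}{W}$)
$\left(a{\left(4,2 \right)} + C^{2}{\left(1 \right)}\right)^{2} = \left(\frac{1 + 2 \left(-3 + 4\right)}{2 \cdot 2} + \left(\frac{6}{1}\right)^{2}\right)^{2} = \left(\frac{1}{2} \cdot \frac{1}{2} \left(1 + 2 \cdot 1\right) + \left(6 \cdot 1\right)^{2}\right)^{2} = \left(\frac{1}{2} \cdot \frac{1}{2} \left(1 + 2\right) + 6^{2}\right)^{2} = \left(\frac{1}{2} \cdot \frac{1}{2} \cdot 3 + 36\right)^{2} = \left(\frac{3}{4} + 36\right)^{2} = \left(\frac{147}{4}\right)^{2} = \frac{21609}{16}$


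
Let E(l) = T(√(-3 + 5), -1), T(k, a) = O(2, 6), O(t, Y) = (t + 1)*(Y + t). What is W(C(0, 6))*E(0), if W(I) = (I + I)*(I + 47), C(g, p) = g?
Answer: 0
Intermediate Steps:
O(t, Y) = (1 + t)*(Y + t)
T(k, a) = 24 (T(k, a) = 6 + 2 + 2² + 6*2 = 6 + 2 + 4 + 12 = 24)
W(I) = 2*I*(47 + I) (W(I) = (2*I)*(47 + I) = 2*I*(47 + I))
E(l) = 24
W(C(0, 6))*E(0) = (2*0*(47 + 0))*24 = (2*0*47)*24 = 0*24 = 0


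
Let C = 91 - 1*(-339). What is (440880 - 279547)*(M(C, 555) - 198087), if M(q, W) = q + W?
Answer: -31799056966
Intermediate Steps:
C = 430 (C = 91 + 339 = 430)
M(q, W) = W + q
(440880 - 279547)*(M(C, 555) - 198087) = (440880 - 279547)*((555 + 430) - 198087) = 161333*(985 - 198087) = 161333*(-197102) = -31799056966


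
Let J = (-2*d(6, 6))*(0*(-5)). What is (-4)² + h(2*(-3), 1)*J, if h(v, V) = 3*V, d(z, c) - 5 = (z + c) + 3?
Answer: 16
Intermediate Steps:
d(z, c) = 8 + c + z (d(z, c) = 5 + ((z + c) + 3) = 5 + ((c + z) + 3) = 5 + (3 + c + z) = 8 + c + z)
J = 0 (J = (-2*(8 + 6 + 6))*(0*(-5)) = -2*20*0 = -40*0 = 0)
(-4)² + h(2*(-3), 1)*J = (-4)² + (3*1)*0 = 16 + 3*0 = 16 + 0 = 16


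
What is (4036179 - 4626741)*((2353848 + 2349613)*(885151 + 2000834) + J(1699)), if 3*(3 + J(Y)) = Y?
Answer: -8016358212099309030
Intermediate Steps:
J(Y) = -3 + Y/3
(4036179 - 4626741)*((2353848 + 2349613)*(885151 + 2000834) + J(1699)) = (4036179 - 4626741)*((2353848 + 2349613)*(885151 + 2000834) + (-3 + (⅓)*1699)) = -590562*(4703461*2885985 + (-3 + 1699/3)) = -590562*(13574117894085 + 1690/3) = -590562*40722353683945/3 = -8016358212099309030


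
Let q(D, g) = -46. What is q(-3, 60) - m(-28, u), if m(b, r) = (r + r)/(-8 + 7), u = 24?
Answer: 2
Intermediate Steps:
m(b, r) = -2*r (m(b, r) = (2*r)/(-1) = (2*r)*(-1) = -2*r)
q(-3, 60) - m(-28, u) = -46 - (-2)*24 = -46 - 1*(-48) = -46 + 48 = 2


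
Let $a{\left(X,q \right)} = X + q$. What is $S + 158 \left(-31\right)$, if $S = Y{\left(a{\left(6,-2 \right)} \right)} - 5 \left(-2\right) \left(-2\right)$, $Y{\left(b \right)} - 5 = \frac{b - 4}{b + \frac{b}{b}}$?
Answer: $-4913$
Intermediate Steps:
$Y{\left(b \right)} = 5 + \frac{-4 + b}{1 + b}$ ($Y{\left(b \right)} = 5 + \frac{b - 4}{b + \frac{b}{b}} = 5 + \frac{-4 + b}{b + 1} = 5 + \frac{-4 + b}{1 + b}$)
$S = -15$ ($S = \frac{1 + 6 \left(6 - 2\right)}{1 + \left(6 - 2\right)} - 5 \left(-2\right) \left(-2\right) = \frac{1 + 6 \cdot 4}{1 + 4} - \left(-10\right) \left(-2\right) = \frac{1 + 24}{5} - 20 = \frac{1}{5} \cdot 25 - 20 = 5 - 20 = -15$)
$S + 158 \left(-31\right) = -15 + 158 \left(-31\right) = -15 - 4898 = -4913$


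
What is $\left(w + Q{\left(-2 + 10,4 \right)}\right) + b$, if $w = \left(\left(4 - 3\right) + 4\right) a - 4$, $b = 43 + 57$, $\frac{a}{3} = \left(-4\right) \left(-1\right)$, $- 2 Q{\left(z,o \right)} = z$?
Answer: $152$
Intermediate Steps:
$Q{\left(z,o \right)} = - \frac{z}{2}$
$a = 12$ ($a = 3 \left(\left(-4\right) \left(-1\right)\right) = 3 \cdot 4 = 12$)
$b = 100$
$w = 56$ ($w = \left(\left(4 - 3\right) + 4\right) 12 - 4 = \left(1 + 4\right) 12 - 4 = 5 \cdot 12 - 4 = 60 - 4 = 56$)
$\left(w + Q{\left(-2 + 10,4 \right)}\right) + b = \left(56 - \frac{-2 + 10}{2}\right) + 100 = \left(56 - 4\right) + 100 = 52 + 100 = 152$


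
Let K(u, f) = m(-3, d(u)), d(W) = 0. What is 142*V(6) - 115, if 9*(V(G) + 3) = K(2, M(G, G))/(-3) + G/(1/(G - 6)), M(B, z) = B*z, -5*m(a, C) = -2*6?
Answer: -24913/45 ≈ -553.62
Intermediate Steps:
m(a, C) = 12/5 (m(a, C) = -(-2)*6/5 = -⅕*(-12) = 12/5)
K(u, f) = 12/5
V(G) = -139/45 + G*(-6 + G)/9 (V(G) = -3 + ((12/5)/(-3) + G/(1/(G - 6)))/9 = -3 + ((12/5)*(-⅓) + G/(1/(-6 + G)))/9 = -3 + (-⅘ + G*(-6 + G))/9 = -3 + (-4/45 + G*(-6 + G)/9) = -139/45 + G*(-6 + G)/9)
142*V(6) - 115 = 142*(-139/45 - ⅔*6 + (⅑)*6²) - 115 = 142*(-139/45 - 4 + (⅑)*36) - 115 = 142*(-139/45 - 4 + 4) - 115 = 142*(-139/45) - 115 = -19738/45 - 115 = -24913/45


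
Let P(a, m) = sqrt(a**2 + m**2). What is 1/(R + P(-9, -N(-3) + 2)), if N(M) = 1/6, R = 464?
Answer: 16704/7747619 - 6*sqrt(3037)/7747619 ≈ 0.0021133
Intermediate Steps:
N(M) = 1/6
1/(R + P(-9, -N(-3) + 2)) = 1/(464 + sqrt((-9)**2 + (-1*1/6 + 2)**2)) = 1/(464 + sqrt(81 + (-1/6 + 2)**2)) = 1/(464 + sqrt(81 + (11/6)**2)) = 1/(464 + sqrt(81 + 121/36)) = 1/(464 + sqrt(3037/36)) = 1/(464 + sqrt(3037)/6)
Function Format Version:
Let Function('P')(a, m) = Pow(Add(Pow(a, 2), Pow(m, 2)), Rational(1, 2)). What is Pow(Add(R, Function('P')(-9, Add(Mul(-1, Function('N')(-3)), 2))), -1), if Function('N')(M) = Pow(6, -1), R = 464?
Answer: Add(Rational(16704, 7747619), Mul(Rational(-6, 7747619), Pow(3037, Rational(1, 2)))) ≈ 0.0021133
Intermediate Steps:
Function('N')(M) = Rational(1, 6)
Pow(Add(R, Function('P')(-9, Add(Mul(-1, Function('N')(-3)), 2))), -1) = Pow(Add(464, Pow(Add(Pow(-9, 2), Pow(Add(Mul(-1, Rational(1, 6)), 2), 2)), Rational(1, 2))), -1) = Pow(Add(464, Pow(Add(81, Pow(Add(Rational(-1, 6), 2), 2)), Rational(1, 2))), -1) = Pow(Add(464, Pow(Add(81, Pow(Rational(11, 6), 2)), Rational(1, 2))), -1) = Pow(Add(464, Pow(Add(81, Rational(121, 36)), Rational(1, 2))), -1) = Pow(Add(464, Pow(Rational(3037, 36), Rational(1, 2))), -1) = Pow(Add(464, Mul(Rational(1, 6), Pow(3037, Rational(1, 2)))), -1)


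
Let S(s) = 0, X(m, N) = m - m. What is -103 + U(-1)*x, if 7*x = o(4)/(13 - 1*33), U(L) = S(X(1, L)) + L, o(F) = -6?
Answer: -7213/70 ≈ -103.04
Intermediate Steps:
X(m, N) = 0
U(L) = L (U(L) = 0 + L = L)
x = 3/70 (x = (-6/(13 - 1*33))/7 = (-6/(13 - 33))/7 = (-6/(-20))/7 = (-6*(-1/20))/7 = (1/7)*(3/10) = 3/70 ≈ 0.042857)
-103 + U(-1)*x = -103 - 1*3/70 = -103 - 3/70 = -7213/70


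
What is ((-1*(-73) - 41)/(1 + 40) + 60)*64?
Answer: 159488/41 ≈ 3890.0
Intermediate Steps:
((-1*(-73) - 41)/(1 + 40) + 60)*64 = ((73 - 41)/41 + 60)*64 = (32*(1/41) + 60)*64 = (32/41 + 60)*64 = (2492/41)*64 = 159488/41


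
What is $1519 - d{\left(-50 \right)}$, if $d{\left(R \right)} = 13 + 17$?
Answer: $1489$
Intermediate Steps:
$d{\left(R \right)} = 30$
$1519 - d{\left(-50 \right)} = 1519 - 30 = 1489$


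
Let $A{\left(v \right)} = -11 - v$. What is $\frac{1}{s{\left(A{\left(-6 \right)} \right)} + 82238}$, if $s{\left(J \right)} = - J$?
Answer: $\frac{1}{82243} \approx 1.2159 \cdot 10^{-5}$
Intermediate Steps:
$\frac{1}{s{\left(A{\left(-6 \right)} \right)} + 82238} = \frac{1}{- (-11 - -6) + 82238} = \frac{1}{- (-11 + 6) + 82238} = \frac{1}{\left(-1\right) \left(-5\right) + 82238} = \frac{1}{5 + 82238} = \frac{1}{82243}$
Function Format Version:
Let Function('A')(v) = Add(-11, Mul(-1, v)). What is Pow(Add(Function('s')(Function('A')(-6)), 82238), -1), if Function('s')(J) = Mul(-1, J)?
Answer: Rational(1, 82243) ≈ 1.2159e-5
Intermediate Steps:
Pow(Add(Function('s')(Function('A')(-6)), 82238), -1) = Pow(Add(Mul(-1, Add(-11, Mul(-1, -6))), 82238), -1) = Pow(Add(Mul(-1, Add(-11, 6)), 82238), -1) = Pow(Add(Mul(-1, -5), 82238), -1) = Pow(Add(5, 82238), -1) = Pow(82243, -1) = Rational(1, 82243)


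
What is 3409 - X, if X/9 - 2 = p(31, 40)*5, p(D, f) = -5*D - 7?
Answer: 10681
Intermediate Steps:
p(D, f) = -7 - 5*D
X = -7272 (X = 18 + 9*((-7 - 5*31)*5) = 18 + 9*((-7 - 155)*5) = 18 + 9*(-162*5) = 18 + 9*(-810) = 18 - 7290 = -7272)
3409 - X = 3409 - 1*(-7272) = 3409 + 7272 = 10681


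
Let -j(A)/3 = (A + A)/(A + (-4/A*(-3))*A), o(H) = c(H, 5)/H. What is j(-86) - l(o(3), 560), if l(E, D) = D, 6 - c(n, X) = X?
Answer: -20978/37 ≈ -566.97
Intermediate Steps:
c(n, X) = 6 - X
o(H) = 1/H (o(H) = (6 - 1*5)/H = (6 - 5)/H = 1/H)
j(A) = -6*A/(12 + A) (j(A) = -3*(A + A)/(A + (-4/A*(-3))*A) = -3*2*A/(A + (12/A)*A) = -3*2*A/(A + 12) = -3*2*A/(12 + A) = -6*A/(12 + A))
j(-86) - l(o(3), 560) = -6*(-86)/(12 - 86) - 1*560 = -6*(-86)/(-74) - 560 = -6*(-86)*(-1/74) - 560 = -258/37 - 560 = -20978/37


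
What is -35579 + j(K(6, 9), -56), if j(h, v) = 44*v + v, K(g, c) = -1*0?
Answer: -38099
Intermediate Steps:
K(g, c) = 0
j(h, v) = 45*v
-35579 + j(K(6, 9), -56) = -35579 + 45*(-56) = -35579 - 2520 = -38099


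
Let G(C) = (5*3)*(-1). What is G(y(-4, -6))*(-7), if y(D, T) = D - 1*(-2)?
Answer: 105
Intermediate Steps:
y(D, T) = 2 + D (y(D, T) = D + 2 = 2 + D)
G(C) = -15 (G(C) = 15*(-1) = -15)
G(y(-4, -6))*(-7) = -15*(-7) = 105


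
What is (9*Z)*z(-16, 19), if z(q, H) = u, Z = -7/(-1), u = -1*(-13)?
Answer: 819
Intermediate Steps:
u = 13
Z = 7 (Z = -7*(-1) = 7)
z(q, H) = 13
(9*Z)*z(-16, 19) = (9*7)*13 = 63*13 = 819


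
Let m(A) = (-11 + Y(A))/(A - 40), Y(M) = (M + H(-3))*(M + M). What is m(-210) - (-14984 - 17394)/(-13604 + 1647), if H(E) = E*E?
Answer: -1017372913/2989250 ≈ -340.34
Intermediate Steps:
H(E) = E²
Y(M) = 2*M*(9 + M) (Y(M) = (M + (-3)²)*(M + M) = (M + 9)*(2*M) = (9 + M)*(2*M) = 2*M*(9 + M))
m(A) = (-11 + 2*A*(9 + A))/(-40 + A) (m(A) = (-11 + 2*A*(9 + A))/(A - 40) = (-11 + 2*A*(9 + A))/(-40 + A))
m(-210) - (-14984 - 17394)/(-13604 + 1647) = (-11 + 2*(-210)*(9 - 210))/(-40 - 210) - (-14984 - 17394)/(-13604 + 1647) = (-11 + 2*(-210)*(-201))/(-250) - (-32378)/(-11957) = -(-11 + 84420)/250 - (-32378)*(-1)/11957 = -1/250*84409 - 1*32378/11957 = -84409/250 - 32378/11957 = -1017372913/2989250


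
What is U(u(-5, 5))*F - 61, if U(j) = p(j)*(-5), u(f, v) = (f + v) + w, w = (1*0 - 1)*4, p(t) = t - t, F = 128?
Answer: -61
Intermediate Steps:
p(t) = 0
w = -4 (w = (0 - 1)*4 = -1*4 = -4)
u(f, v) = -4 + f + v (u(f, v) = (f + v) - 4 = -4 + f + v)
U(j) = 0 (U(j) = 0*(-5) = 0)
U(u(-5, 5))*F - 61 = 0*128 - 61 = 0 - 61 = -61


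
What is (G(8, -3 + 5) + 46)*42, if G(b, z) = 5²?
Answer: 2982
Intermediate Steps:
G(b, z) = 25
(G(8, -3 + 5) + 46)*42 = (25 + 46)*42 = 71*42 = 2982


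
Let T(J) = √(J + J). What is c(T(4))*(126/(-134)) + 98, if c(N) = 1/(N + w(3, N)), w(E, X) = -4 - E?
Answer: 269647/2747 + 126*√2/2747 ≈ 98.225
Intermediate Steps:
T(J) = √2*√J (T(J) = √(2*J) = √2*√J)
c(N) = 1/(-7 + N) (c(N) = 1/(N + (-4 - 1*3)) = 1/(N + (-4 - 3)) = 1/(N - 7) = 1/(-7 + N))
c(T(4))*(126/(-134)) + 98 = (126/(-134))/(-7 + √2*√4) + 98 = (126*(-1/134))/(-7 + √2*2) + 98 = -63/67/(-7 + 2*√2) + 98 = -63/(67*(-7 + 2*√2)) + 98 = 98 - 63/(67*(-7 + 2*√2))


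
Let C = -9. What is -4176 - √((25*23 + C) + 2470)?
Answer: -4176 - 2*√759 ≈ -4231.1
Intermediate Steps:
-4176 - √((25*23 + C) + 2470) = -4176 - √((25*23 - 9) + 2470) = -4176 - √((575 - 9) + 2470) = -4176 - √(566 + 2470) = -4176 - √3036 = -4176 - 2*√759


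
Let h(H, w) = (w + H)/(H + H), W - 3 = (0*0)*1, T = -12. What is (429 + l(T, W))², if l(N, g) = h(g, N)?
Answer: 731025/4 ≈ 1.8276e+5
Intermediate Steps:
W = 3 (W = 3 + (0*0)*1 = 3 + 0*1 = 3 + 0 = 3)
h(H, w) = (H + w)/(2*H) (h(H, w) = (H + w)/((2*H)) = (H + w)*(1/(2*H)) = (H + w)/(2*H))
l(N, g) = (N + g)/(2*g) (l(N, g) = (g + N)/(2*g) = (N + g)/(2*g))
(429 + l(T, W))² = (429 + (½)*(-12 + 3)/3)² = (429 + (½)*(⅓)*(-9))² = (429 - 3/2)² = (855/2)² = 731025/4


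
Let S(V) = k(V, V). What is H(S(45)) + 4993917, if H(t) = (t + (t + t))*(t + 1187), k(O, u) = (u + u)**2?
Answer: 230668017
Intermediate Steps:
k(O, u) = 4*u**2 (k(O, u) = (2*u)**2 = 4*u**2)
S(V) = 4*V**2
H(t) = 3*t*(1187 + t) (H(t) = (t + 2*t)*(1187 + t) = (3*t)*(1187 + t) = 3*t*(1187 + t))
H(S(45)) + 4993917 = 3*(4*45**2)*(1187 + 4*45**2) + 4993917 = 3*(4*2025)*(1187 + 4*2025) + 4993917 = 3*8100*(1187 + 8100) + 4993917 = 3*8100*9287 + 4993917 = 225674100 + 4993917 = 230668017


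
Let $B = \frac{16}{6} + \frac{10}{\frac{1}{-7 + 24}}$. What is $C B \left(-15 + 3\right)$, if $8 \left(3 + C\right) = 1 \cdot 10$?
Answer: $3626$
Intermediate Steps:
$C = - \frac{7}{4}$ ($C = -3 + \frac{1 \cdot 10}{8} = -3 + \frac{1}{8} \cdot 10 = -3 + \frac{5}{4} = - \frac{7}{4} \approx -1.75$)
$B = \frac{518}{3}$ ($B = 16 \cdot \frac{1}{6} + \frac{10}{\frac{1}{17}} = \frac{8}{3} + 10 \frac{1}{\frac{1}{17}} = \frac{8}{3} + 10 \cdot 17 = \frac{8}{3} + 170 = \frac{518}{3} \approx 172.67$)
$C B \left(-15 + 3\right) = \left(- \frac{7}{4}\right) \frac{518}{3} \left(-15 + 3\right) = \left(- \frac{1813}{6}\right) \left(-12\right) = 3626$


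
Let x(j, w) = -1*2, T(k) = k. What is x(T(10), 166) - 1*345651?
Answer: -345653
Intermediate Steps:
x(j, w) = -2
x(T(10), 166) - 1*345651 = -2 - 1*345651 = -2 - 345651 = -345653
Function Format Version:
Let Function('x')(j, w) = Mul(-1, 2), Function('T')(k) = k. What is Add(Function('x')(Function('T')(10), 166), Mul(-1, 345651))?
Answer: -345653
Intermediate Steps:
Function('x')(j, w) = -2
Add(Function('x')(Function('T')(10), 166), Mul(-1, 345651)) = Add(-2, Mul(-1, 345651)) = Add(-2, -345651) = -345653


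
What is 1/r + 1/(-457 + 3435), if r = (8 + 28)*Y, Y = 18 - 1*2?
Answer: 1777/857664 ≈ 0.0020719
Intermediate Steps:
Y = 16 (Y = 18 - 2 = 16)
r = 576 (r = (8 + 28)*16 = 36*16 = 576)
1/r + 1/(-457 + 3435) = 1/576 + 1/(-457 + 3435) = 1/576 + 1/2978 = 1777/857664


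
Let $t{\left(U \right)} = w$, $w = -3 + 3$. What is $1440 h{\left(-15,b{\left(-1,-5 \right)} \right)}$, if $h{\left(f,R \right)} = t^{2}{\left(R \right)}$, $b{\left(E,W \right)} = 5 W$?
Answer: $0$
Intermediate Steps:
$w = 0$
$t{\left(U \right)} = 0$
$h{\left(f,R \right)} = 0$ ($h{\left(f,R \right)} = 0^{2} = 0$)
$1440 h{\left(-15,b{\left(-1,-5 \right)} \right)} = 1440 \cdot 0 = 0$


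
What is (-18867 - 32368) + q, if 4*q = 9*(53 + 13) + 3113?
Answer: -201233/4 ≈ -50308.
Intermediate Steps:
q = 3707/4 (q = (9*(53 + 13) + 3113)/4 = (9*66 + 3113)/4 = (594 + 3113)/4 = (1/4)*3707 = 3707/4 ≈ 926.75)
(-18867 - 32368) + q = (-18867 - 32368) + 3707/4 = -51235 + 3707/4 = -201233/4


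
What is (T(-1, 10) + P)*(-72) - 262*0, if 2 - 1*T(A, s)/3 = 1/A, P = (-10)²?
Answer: -7848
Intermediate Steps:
P = 100
T(A, s) = 6 - 3/A
(T(-1, 10) + P)*(-72) - 262*0 = ((6 - 3/(-1)) + 100)*(-72) - 262*0 = ((6 - 3*(-1)) + 100)*(-72) + 0 = ((6 + 3) + 100)*(-72) + 0 = (9 + 100)*(-72) + 0 = 109*(-72) + 0 = -7848 + 0 = -7848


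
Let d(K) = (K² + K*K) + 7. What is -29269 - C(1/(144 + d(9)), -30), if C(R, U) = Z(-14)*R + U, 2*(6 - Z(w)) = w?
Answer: -9151820/313 ≈ -29239.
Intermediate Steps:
Z(w) = 6 - w/2
d(K) = 7 + 2*K² (d(K) = (K² + K²) + 7 = 2*K² + 7 = 7 + 2*K²)
C(R, U) = U + 13*R (C(R, U) = (6 - ½*(-14))*R + U = (6 + 7)*R + U = 13*R + U = U + 13*R)
-29269 - C(1/(144 + d(9)), -30) = -29269 - (-30 + 13/(144 + (7 + 2*9²))) = -29269 - (-30 + 13/(144 + (7 + 2*81))) = -29269 - (-30 + 13/(144 + (7 + 162))) = -29269 - (-30 + 13/(144 + 169)) = -29269 - (-30 + 13/313) = -29269 - 1*(-9377/313) = -29269 + 9377/313 = -9151820/313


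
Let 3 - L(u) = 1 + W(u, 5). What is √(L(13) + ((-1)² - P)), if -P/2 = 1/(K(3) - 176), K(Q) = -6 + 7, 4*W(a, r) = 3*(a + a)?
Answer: I*√80906/70 ≈ 4.0634*I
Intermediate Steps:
W(a, r) = 3*a/2 (W(a, r) = (3*(a + a))/4 = (3*(2*a))/4 = (6*a)/4 = 3*a/2)
K(Q) = 1
P = 2/175 (P = -2/(1 - 176) = -2/(-175) = -2*(-1/175) = 2/175 ≈ 0.011429)
L(u) = 2 - 3*u/2 (L(u) = 3 - (1 + 3*u/2) = 3 + (-1 - 3*u/2) = 2 - 3*u/2)
√(L(13) + ((-1)² - P)) = √((2 - 3/2*13) + ((-1)² - 1*2/175)) = √((2 - 39/2) + (1 - 2/175)) = √(-35/2 + 173/175) = √(-5779/350) = I*√80906/70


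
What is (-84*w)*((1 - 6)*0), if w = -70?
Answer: 0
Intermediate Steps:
(-84*w)*((1 - 6)*0) = (-84*(-70))*((1 - 6)*0) = 5880*(-5*0) = 5880*0 = 0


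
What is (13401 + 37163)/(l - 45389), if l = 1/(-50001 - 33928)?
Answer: -2121892978/1904726691 ≈ -1.1140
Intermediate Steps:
l = -1/83929 (l = 1/(-83929) = -1/83929 ≈ -1.1915e-5)
(13401 + 37163)/(l - 45389) = (13401 + 37163)/(-1/83929 - 45389) = 50564/(-3809453382/83929) = 50564*(-83929/3809453382) = -2121892978/1904726691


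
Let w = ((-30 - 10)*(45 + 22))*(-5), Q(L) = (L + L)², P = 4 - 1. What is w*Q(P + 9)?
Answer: 7718400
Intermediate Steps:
P = 3
Q(L) = 4*L² (Q(L) = (2*L)² = 4*L²)
w = 13400 (w = -40*67*(-5) = -2680*(-5) = 13400)
w*Q(P + 9) = 13400*(4*(3 + 9)²) = 13400*(4*12²) = 13400*(4*144) = 13400*576 = 7718400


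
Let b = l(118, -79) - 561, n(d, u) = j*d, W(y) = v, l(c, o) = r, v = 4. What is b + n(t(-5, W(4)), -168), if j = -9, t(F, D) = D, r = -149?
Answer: -746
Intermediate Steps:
l(c, o) = -149
W(y) = 4
n(d, u) = -9*d
b = -710 (b = -149 - 561 = -710)
b + n(t(-5, W(4)), -168) = -710 - 9*4 = -710 - 36 = -746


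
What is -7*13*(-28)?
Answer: 2548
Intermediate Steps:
-7*13*(-28) = -91*(-28) = 2548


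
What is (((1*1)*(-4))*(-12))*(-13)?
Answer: -624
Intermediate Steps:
(((1*1)*(-4))*(-12))*(-13) = ((1*(-4))*(-12))*(-13) = -4*(-12)*(-13) = 48*(-13) = -624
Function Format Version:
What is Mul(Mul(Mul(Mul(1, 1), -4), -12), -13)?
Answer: -624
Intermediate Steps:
Mul(Mul(Mul(Mul(1, 1), -4), -12), -13) = Mul(Mul(Mul(1, -4), -12), -13) = Mul(Mul(-4, -12), -13) = Mul(48, -13) = -624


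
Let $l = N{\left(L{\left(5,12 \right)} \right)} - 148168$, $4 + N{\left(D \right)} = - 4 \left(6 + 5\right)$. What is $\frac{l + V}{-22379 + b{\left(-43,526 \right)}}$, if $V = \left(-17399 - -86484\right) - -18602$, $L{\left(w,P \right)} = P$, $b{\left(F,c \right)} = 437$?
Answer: $\frac{60529}{21942} \approx 2.7586$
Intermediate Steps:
$V = 87687$ ($V = \left(-17399 + 86484\right) + 18602 = 69085 + 18602 = 87687$)
$N{\left(D \right)} = -48$ ($N{\left(D \right)} = -4 - 4 \left(6 + 5\right) = -4 - 44 = -48$)
$l = -148216$ ($l = -48 - 148168 = -148216$)
$\frac{l + V}{-22379 + b{\left(-43,526 \right)}} = \frac{-148216 + 87687}{-22379 + 437} = - \frac{60529}{-21942} = \left(-60529\right) \left(- \frac{1}{21942}\right) = \frac{60529}{21942}$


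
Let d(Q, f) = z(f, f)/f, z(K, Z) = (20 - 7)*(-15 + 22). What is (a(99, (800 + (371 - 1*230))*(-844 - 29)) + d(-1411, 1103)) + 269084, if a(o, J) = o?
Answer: 296908940/1103 ≈ 2.6918e+5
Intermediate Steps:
z(K, Z) = 91 (z(K, Z) = 13*7 = 91)
d(Q, f) = 91/f
(a(99, (800 + (371 - 1*230))*(-844 - 29)) + d(-1411, 1103)) + 269084 = (99 + 91/1103) + 269084 = 109288/1103 + 269084 = 296908940/1103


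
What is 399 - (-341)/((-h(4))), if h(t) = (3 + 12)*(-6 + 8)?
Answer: 11629/30 ≈ 387.63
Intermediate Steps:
h(t) = 30 (h(t) = 15*2 = 30)
399 - (-341)/((-h(4))) = 399 - (-341)/((-1*30)) = 399 - (-341)/(-30) = 399 - (-341)*(-1)/30 = 399 - 1*341/30 = 399 - 341/30 = 11629/30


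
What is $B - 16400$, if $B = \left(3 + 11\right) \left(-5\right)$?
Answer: $-16470$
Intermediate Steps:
$B = -70$ ($B = 14 \left(-5\right) = -70$)
$B - 16400 = -70 - 16400 = -16470$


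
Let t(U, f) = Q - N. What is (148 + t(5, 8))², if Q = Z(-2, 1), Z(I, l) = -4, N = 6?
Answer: 19044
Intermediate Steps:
Q = -4
t(U, f) = -10 (t(U, f) = -4 - 1*6 = -4 - 6 = -10)
(148 + t(5, 8))² = (148 - 10)² = 138² = 19044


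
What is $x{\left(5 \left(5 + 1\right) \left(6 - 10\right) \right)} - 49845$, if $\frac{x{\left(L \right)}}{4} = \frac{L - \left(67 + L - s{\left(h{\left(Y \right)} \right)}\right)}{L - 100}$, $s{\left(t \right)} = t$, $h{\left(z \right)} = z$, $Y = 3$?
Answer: $- \frac{2741411}{55} \approx -49844.0$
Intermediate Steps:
$x{\left(L \right)} = - \frac{256}{-100 + L}$ ($x{\left(L \right)} = 4 \frac{L + \left(\left(-67 - L\right) + 3\right)}{L - 100} = 4 \frac{L - \left(64 + L\right)}{-100 + L} = 4 \left(- \frac{64}{-100 + L}\right) = - \frac{256}{-100 + L}$)
$x{\left(5 \left(5 + 1\right) \left(6 - 10\right) \right)} - 49845 = - \frac{256}{-100 + 5 \left(5 + 1\right) \left(6 - 10\right)} - 49845 = - \frac{256}{-100 + 5 \cdot 6 \left(-4\right)} - 49845 = - \frac{256}{-100 + 5 \left(-24\right)} - 49845 = - \frac{256}{-100 - 120} - 49845 = - \frac{256}{-220} - 49845 = \left(-256\right) \left(- \frac{1}{220}\right) - 49845 = \frac{64}{55} - 49845 = - \frac{2741411}{55}$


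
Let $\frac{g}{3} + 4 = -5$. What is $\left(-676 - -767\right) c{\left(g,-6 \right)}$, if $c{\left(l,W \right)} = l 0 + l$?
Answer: $-2457$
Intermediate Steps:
$g = -27$ ($g = -12 + 3 \left(-5\right) = -12 - 15 = -27$)
$c{\left(l,W \right)} = l$ ($c{\left(l,W \right)} = 0 + l = l$)
$\left(-676 - -767\right) c{\left(g,-6 \right)} = \left(-676 - -767\right) \left(-27\right) = \left(-676 + 767\right) \left(-27\right) = 91 \left(-27\right) = -2457$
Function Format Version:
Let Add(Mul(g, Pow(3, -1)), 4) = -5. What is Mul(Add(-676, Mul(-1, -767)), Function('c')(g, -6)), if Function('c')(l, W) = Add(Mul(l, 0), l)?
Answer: -2457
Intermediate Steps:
g = -27 (g = Add(-12, Mul(3, -5)) = Add(-12, -15) = -27)
Function('c')(l, W) = l (Function('c')(l, W) = Add(0, l) = l)
Mul(Add(-676, Mul(-1, -767)), Function('c')(g, -6)) = Mul(Add(-676, Mul(-1, -767)), -27) = Mul(Add(-676, 767), -27) = Mul(91, -27) = -2457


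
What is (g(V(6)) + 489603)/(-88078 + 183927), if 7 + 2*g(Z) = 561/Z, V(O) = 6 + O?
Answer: 3916983/766792 ≈ 5.1083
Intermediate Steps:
g(Z) = -7/2 + 561/(2*Z) (g(Z) = -7/2 + (561/Z)/2 = -7/2 + 561/(2*Z))
(g(V(6)) + 489603)/(-88078 + 183927) = ((561 - 7*(6 + 6))/(2*(6 + 6)) + 489603)/(-88078 + 183927) = ((½)*(561 - 7*12)/12 + 489603)/95849 = ((½)*(1/12)*(561 - 84) + 489603)*(1/95849) = ((½)*(1/12)*477 + 489603)*(1/95849) = (159/8 + 489603)*(1/95849) = (3916983/8)*(1/95849) = 3916983/766792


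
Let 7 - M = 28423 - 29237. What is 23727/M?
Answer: 23727/821 ≈ 28.900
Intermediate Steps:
M = 821 (M = 7 - (28423 - 29237) = 7 - 1*(-814) = 7 + 814 = 821)
23727/M = 23727/821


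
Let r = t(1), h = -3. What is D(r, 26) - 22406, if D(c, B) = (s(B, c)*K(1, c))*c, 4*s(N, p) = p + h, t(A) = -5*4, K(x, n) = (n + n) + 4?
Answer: -26546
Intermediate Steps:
K(x, n) = 4 + 2*n (K(x, n) = 2*n + 4 = 4 + 2*n)
t(A) = -20
s(N, p) = -¾ + p/4 (s(N, p) = (p - 3)/4 = (-3 + p)/4 = -¾ + p/4)
r = -20
D(c, B) = c*(4 + 2*c)*(-¾ + c/4) (D(c, B) = ((-¾ + c/4)*(4 + 2*c))*c = ((4 + 2*c)*(-¾ + c/4))*c = c*(4 + 2*c)*(-¾ + c/4))
D(r, 26) - 22406 = (½)*(-20)*(-3 - 20)*(2 - 20) - 22406 = (½)*(-20)*(-23)*(-18) - 22406 = -4140 - 22406 = -26546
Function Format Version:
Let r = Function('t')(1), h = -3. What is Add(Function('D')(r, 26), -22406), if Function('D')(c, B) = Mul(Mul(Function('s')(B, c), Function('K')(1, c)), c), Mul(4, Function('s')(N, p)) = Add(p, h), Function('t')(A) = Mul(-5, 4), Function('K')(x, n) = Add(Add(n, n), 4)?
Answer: -26546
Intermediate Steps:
Function('K')(x, n) = Add(4, Mul(2, n)) (Function('K')(x, n) = Add(Mul(2, n), 4) = Add(4, Mul(2, n)))
Function('t')(A) = -20
Function('s')(N, p) = Add(Rational(-3, 4), Mul(Rational(1, 4), p)) (Function('s')(N, p) = Mul(Rational(1, 4), Add(p, -3)) = Mul(Rational(1, 4), Add(-3, p)) = Add(Rational(-3, 4), Mul(Rational(1, 4), p)))
r = -20
Function('D')(c, B) = Mul(c, Add(4, Mul(2, c)), Add(Rational(-3, 4), Mul(Rational(1, 4), c))) (Function('D')(c, B) = Mul(Mul(Add(Rational(-3, 4), Mul(Rational(1, 4), c)), Add(4, Mul(2, c))), c) = Mul(Mul(Add(4, Mul(2, c)), Add(Rational(-3, 4), Mul(Rational(1, 4), c))), c) = Mul(c, Add(4, Mul(2, c)), Add(Rational(-3, 4), Mul(Rational(1, 4), c))))
Add(Function('D')(r, 26), -22406) = Add(Mul(Rational(1, 2), -20, Add(-3, -20), Add(2, -20)), -22406) = Add(Mul(Rational(1, 2), -20, -23, -18), -22406) = Add(-4140, -22406) = -26546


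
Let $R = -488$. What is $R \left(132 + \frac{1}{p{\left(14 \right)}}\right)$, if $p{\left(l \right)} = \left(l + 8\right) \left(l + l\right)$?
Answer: $- \frac{4960093}{77} \approx -64417.0$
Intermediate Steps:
$p{\left(l \right)} = 2 l \left(8 + l\right)$ ($p{\left(l \right)} = \left(8 + l\right) 2 l = 2 l \left(8 + l\right)$)
$R \left(132 + \frac{1}{p{\left(14 \right)}}\right) = - 488 \left(132 + \frac{1}{2 \cdot 14 \left(8 + 14\right)}\right) = - 488 \left(132 + \frac{1}{2 \cdot 14 \cdot 22}\right) = - 488 \left(132 + \frac{1}{616}\right) = \left(-488\right) \frac{81313}{616} = - \frac{4960093}{77}$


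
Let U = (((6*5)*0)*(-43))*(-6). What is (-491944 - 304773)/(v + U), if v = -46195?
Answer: 796717/46195 ≈ 17.247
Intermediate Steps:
U = 0 (U = ((30*0)*(-43))*(-6) = (0*(-43))*(-6) = 0*(-6) = 0)
(-491944 - 304773)/(v + U) = (-491944 - 304773)/(-46195 + 0) = -796717/(-46195) = -796717*(-1/46195) = 796717/46195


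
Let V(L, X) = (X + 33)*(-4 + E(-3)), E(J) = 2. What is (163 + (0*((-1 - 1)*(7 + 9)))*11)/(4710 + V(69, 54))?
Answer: 163/4536 ≈ 0.035935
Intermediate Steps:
V(L, X) = -66 - 2*X (V(L, X) = (X + 33)*(-4 + 2) = (33 + X)*(-2) = -66 - 2*X)
(163 + (0*((-1 - 1)*(7 + 9)))*11)/(4710 + V(69, 54)) = (163 + (0*((-1 - 1)*(7 + 9)))*11)/(4710 + (-66 - 2*54)) = (163 + (0*(-2*16))*11)/(4710 + (-66 - 108)) = (163 + (0*(-32))*11)/(4710 - 174) = (163 + 0*11)/4536 = (163 + 0)*(1/4536) = 163*(1/4536) = 163/4536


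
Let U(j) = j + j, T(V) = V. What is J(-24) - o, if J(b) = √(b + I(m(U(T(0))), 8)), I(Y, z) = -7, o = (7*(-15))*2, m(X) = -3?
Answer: 210 + I*√31 ≈ 210.0 + 5.5678*I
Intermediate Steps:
U(j) = 2*j
o = -210 (o = -105*2 = -210)
J(b) = √(-7 + b) (J(b) = √(b - 7) = √(-7 + b))
J(-24) - o = √(-7 - 24) - 1*(-210) = √(-31) + 210 = I*√31 + 210 = 210 + I*√31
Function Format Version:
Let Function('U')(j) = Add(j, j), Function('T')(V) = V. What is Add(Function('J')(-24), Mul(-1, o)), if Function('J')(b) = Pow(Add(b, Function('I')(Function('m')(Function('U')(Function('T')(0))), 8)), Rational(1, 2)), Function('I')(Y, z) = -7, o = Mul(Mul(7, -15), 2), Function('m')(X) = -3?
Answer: Add(210, Mul(I, Pow(31, Rational(1, 2)))) ≈ Add(210.00, Mul(5.5678, I))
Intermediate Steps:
Function('U')(j) = Mul(2, j)
o = -210 (o = Mul(-105, 2) = -210)
Function('J')(b) = Pow(Add(-7, b), Rational(1, 2)) (Function('J')(b) = Pow(Add(b, -7), Rational(1, 2)) = Pow(Add(-7, b), Rational(1, 2)))
Add(Function('J')(-24), Mul(-1, o)) = Add(Pow(Add(-7, -24), Rational(1, 2)), Mul(-1, -210)) = Add(Pow(-31, Rational(1, 2)), 210) = Add(Mul(I, Pow(31, Rational(1, 2))), 210) = Add(210, Mul(I, Pow(31, Rational(1, 2))))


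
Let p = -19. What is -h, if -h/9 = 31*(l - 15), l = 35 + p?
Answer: 279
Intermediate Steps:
l = 16 (l = 35 - 19 = 16)
h = -279 (h = -279*(16 - 15) = -279 ≈ -279.00)
-h = -1*(-279) = 279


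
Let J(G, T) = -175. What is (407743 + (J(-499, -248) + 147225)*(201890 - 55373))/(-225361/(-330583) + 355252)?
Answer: 7122652917791719/117440497277 ≈ 60649.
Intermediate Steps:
(407743 + (J(-499, -248) + 147225)*(201890 - 55373))/(-225361/(-330583) + 355252) = (407743 + (-175 + 147225)*(201890 - 55373))/(-225361/(-330583) + 355252) = (407743 + 147050*146517)/(-225361*(-1/330583) + 355252) = (407743 + 21545324850)/(225361/330583 + 355252) = 21545732593/(117440497277/330583) = 21545732593*(330583/117440497277) = 7122652917791719/117440497277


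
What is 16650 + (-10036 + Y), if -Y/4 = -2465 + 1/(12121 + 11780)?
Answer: 393745070/23901 ≈ 16474.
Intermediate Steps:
Y = 235663856/23901 (Y = -4*(-2465 + 1/(12121 + 11780)) = -4*(-2465 + 1/23901) = -4*(-58915964/23901) = 235663856/23901 ≈ 9860.0)
16650 + (-10036 + Y) = 16650 + (-10036 + 235663856/23901) = 16650 - 4206580/23901 = 393745070/23901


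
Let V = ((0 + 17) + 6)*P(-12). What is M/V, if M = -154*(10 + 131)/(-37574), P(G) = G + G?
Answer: -3619/3456808 ≈ -0.0010469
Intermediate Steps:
P(G) = 2*G
M = 10857/18787 (M = -154*141*(-1/37574) = -21714*(-1/37574) = 10857/18787 ≈ 0.57790)
V = -552 (V = ((0 + 17) + 6)*(2*(-12)) = (17 + 6)*(-24) = 23*(-24) = -552)
M/V = (10857/18787)/(-552) = (10857/18787)*(-1/552) = -3619/3456808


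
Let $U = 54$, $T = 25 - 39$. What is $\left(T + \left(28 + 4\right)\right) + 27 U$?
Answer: $1476$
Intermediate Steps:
$T = -14$ ($T = 25 - 39 = -14$)
$\left(T + \left(28 + 4\right)\right) + 27 U = \left(-14 + \left(28 + 4\right)\right) + 27 \cdot 54 = \left(-14 + 32\right) + 1458 = 18 + 1458 = 1476$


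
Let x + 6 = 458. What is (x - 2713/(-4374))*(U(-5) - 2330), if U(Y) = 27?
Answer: -4559389583/4374 ≈ -1.0424e+6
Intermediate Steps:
x = 452 (x = -6 + 458 = 452)
(x - 2713/(-4374))*(U(-5) - 2330) = (452 - 2713/(-4374))*(27 - 2330) = (452 - 2713*(-1/4374))*(-2303) = (452 + 2713/4374)*(-2303) = (1979761/4374)*(-2303) = -4559389583/4374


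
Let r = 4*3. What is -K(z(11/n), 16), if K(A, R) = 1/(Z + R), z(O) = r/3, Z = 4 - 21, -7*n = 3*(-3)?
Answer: 1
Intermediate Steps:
r = 12
n = 9/7 (n = -3*(-3)/7 = -⅐*(-9) = 9/7 ≈ 1.2857)
Z = -17
z(O) = 4 (z(O) = 12/3 = 12*(⅓) = 4)
K(A, R) = 1/(-17 + R)
-K(z(11/n), 16) = -1/(-17 + 16) = -1/(-1) = -1*(-1) = 1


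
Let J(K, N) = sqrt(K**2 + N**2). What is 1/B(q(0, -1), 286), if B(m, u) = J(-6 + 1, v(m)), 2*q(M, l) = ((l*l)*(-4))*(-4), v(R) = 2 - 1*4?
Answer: sqrt(29)/29 ≈ 0.18570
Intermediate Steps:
v(R) = -2 (v(R) = 2 - 4 = -2)
q(M, l) = 8*l**2 (q(M, l) = (((l*l)*(-4))*(-4))/2 = ((l**2*(-4))*(-4))/2 = (-4*l**2*(-4))/2 = (16*l**2)/2 = 8*l**2)
B(m, u) = sqrt(29) (B(m, u) = sqrt((-6 + 1)**2 + (-2)**2) = sqrt((-5)**2 + 4) = sqrt(25 + 4) = sqrt(29))
1/B(q(0, -1), 286) = 1/(sqrt(29)) = sqrt(29)/29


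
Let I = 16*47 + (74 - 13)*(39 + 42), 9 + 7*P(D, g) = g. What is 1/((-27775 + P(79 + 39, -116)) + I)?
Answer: -7/154699 ≈ -4.5249e-5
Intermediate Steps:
P(D, g) = -9/7 + g/7
I = 5693 (I = 752 + 61*81 = 752 + 4941 = 5693)
1/((-27775 + P(79 + 39, -116)) + I) = 1/((-27775 + (-9/7 + (1/7)*(-116))) + 5693) = 1/((-27775 + (-9/7 - 116/7)) + 5693) = 1/((-27775 - 125/7) + 5693) = 1/(-194550/7 + 5693) = 1/(-154699/7) = -7/154699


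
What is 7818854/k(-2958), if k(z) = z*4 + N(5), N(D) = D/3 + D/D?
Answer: -11728281/17744 ≈ -660.97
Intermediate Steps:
N(D) = 1 + D/3 (N(D) = D*(⅓) + 1 = D/3 + 1 = 1 + D/3)
k(z) = 8/3 + 4*z (k(z) = z*4 + (1 + (⅓)*5) = 4*z + (1 + 5/3) = 4*z + 8/3 = 8/3 + 4*z)
7818854/k(-2958) = 7818854/(8/3 + 4*(-2958)) = 7818854/(8/3 - 11832) = 7818854/(-35488/3) = 7818854*(-3/35488) = -11728281/17744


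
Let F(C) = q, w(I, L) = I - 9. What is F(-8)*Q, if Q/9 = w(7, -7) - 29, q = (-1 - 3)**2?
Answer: -4464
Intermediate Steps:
w(I, L) = -9 + I
q = 16 (q = (-4)**2 = 16)
F(C) = 16
Q = -279 (Q = 9*((-9 + 7) - 29) = 9*(-2 - 29) = 9*(-31) = -279)
F(-8)*Q = 16*(-279) = -4464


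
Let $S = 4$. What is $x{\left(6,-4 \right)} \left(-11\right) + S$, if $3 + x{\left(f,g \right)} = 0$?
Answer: $37$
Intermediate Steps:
$x{\left(f,g \right)} = -3$ ($x{\left(f,g \right)} = -3 + 0 = -3$)
$x{\left(6,-4 \right)} \left(-11\right) + S = \left(-3\right) \left(-11\right) + 4 = 33 + 4 = 37$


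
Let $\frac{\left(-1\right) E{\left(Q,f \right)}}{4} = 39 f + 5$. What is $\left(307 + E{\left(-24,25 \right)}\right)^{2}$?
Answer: $13053769$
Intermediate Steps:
$E{\left(Q,f \right)} = -20 - 156 f$ ($E{\left(Q,f \right)} = - 4 \left(39 f + 5\right) = - 4 \left(5 + 39 f\right) = -20 - 156 f$)
$\left(307 + E{\left(-24,25 \right)}\right)^{2} = \left(307 - 3920\right)^{2} = \left(-3613\right)^{2} = 13053769$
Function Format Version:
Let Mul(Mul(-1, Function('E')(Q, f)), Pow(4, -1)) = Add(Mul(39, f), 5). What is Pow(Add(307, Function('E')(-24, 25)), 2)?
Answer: 13053769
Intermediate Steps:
Function('E')(Q, f) = Add(-20, Mul(-156, f)) (Function('E')(Q, f) = Mul(-4, Add(Mul(39, f), 5)) = Mul(-4, Add(5, Mul(39, f))) = Add(-20, Mul(-156, f)))
Pow(Add(307, Function('E')(-24, 25)), 2) = Pow(Add(307, Add(-20, Mul(-156, 25))), 2) = Pow(Add(307, Add(-20, -3900)), 2) = Pow(Add(307, -3920), 2) = Pow(-3613, 2) = 13053769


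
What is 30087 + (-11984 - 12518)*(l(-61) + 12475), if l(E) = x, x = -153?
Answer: -301883557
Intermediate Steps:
l(E) = -153
30087 + (-11984 - 12518)*(l(-61) + 12475) = 30087 + (-11984 - 12518)*(-153 + 12475) = 30087 - 24502*12322 = 30087 - 301913644 = -301883557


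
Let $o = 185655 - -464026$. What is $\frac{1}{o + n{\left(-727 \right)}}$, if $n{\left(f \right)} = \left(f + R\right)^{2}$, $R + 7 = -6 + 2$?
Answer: $\frac{1}{1194325} \approx 8.3729 \cdot 10^{-7}$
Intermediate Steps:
$R = -11$ ($R = -7 + \left(-6 + 2\right) = -7 - 4 = -11$)
$n{\left(f \right)} = \left(-11 + f\right)^{2}$ ($n{\left(f \right)} = \left(f - 11\right)^{2} = \left(-11 + f\right)^{2}$)
$o = 649681$ ($o = 185655 + 464026 = 649681$)
$\frac{1}{o + n{\left(-727 \right)}} = \frac{1}{649681 + \left(-11 - 727\right)^{2}} = \frac{1}{649681 + \left(-738\right)^{2}} = \frac{1}{649681 + 544644} = \frac{1}{1194325}$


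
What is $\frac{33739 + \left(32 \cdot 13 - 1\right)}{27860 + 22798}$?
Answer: $\frac{17077}{25329} \approx 0.67421$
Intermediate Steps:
$\frac{33739 + \left(32 \cdot 13 - 1\right)}{27860 + 22798} = \frac{33739 + \left(416 - 1\right)}{50658} = \left(33739 + 415\right) \frac{1}{50658} = 34154 \cdot \frac{1}{50658} = \frac{17077}{25329}$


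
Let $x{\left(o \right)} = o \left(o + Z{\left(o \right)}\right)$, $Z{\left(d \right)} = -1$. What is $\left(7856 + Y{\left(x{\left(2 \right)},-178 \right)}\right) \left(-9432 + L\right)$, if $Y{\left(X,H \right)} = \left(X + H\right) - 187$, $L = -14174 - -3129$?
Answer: $-153434161$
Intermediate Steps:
$L = -11045$ ($L = -14174 + 3129 = -11045$)
$x{\left(o \right)} = o \left(-1 + o\right)$ ($x{\left(o \right)} = o \left(o - 1\right) = o \left(-1 + o\right)$)
$Y{\left(X,H \right)} = -187 + H + X$ ($Y{\left(X,H \right)} = \left(H + X\right) - 187 = -187 + H + X$)
$\left(7856 + Y{\left(x{\left(2 \right)},-178 \right)}\right) \left(-9432 + L\right) = \left(7856 - \left(365 - 2 \left(-1 + 2\right)\right)\right) \left(-9432 - 11045\right) = \left(7856 - 363\right) \left(-20477\right) = 7493 \left(-20477\right) = -153434161$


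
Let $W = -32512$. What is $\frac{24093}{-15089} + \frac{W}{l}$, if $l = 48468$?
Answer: $- \frac{414578273}{182833413} \approx -2.2675$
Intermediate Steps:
$\frac{24093}{-15089} + \frac{W}{l} = \frac{24093}{-15089} - \frac{32512}{48468} = 24093 \left(- \frac{1}{15089}\right) - \frac{8128}{12117} = - \frac{24093}{15089} - \frac{8128}{12117} = - \frac{414578273}{182833413}$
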